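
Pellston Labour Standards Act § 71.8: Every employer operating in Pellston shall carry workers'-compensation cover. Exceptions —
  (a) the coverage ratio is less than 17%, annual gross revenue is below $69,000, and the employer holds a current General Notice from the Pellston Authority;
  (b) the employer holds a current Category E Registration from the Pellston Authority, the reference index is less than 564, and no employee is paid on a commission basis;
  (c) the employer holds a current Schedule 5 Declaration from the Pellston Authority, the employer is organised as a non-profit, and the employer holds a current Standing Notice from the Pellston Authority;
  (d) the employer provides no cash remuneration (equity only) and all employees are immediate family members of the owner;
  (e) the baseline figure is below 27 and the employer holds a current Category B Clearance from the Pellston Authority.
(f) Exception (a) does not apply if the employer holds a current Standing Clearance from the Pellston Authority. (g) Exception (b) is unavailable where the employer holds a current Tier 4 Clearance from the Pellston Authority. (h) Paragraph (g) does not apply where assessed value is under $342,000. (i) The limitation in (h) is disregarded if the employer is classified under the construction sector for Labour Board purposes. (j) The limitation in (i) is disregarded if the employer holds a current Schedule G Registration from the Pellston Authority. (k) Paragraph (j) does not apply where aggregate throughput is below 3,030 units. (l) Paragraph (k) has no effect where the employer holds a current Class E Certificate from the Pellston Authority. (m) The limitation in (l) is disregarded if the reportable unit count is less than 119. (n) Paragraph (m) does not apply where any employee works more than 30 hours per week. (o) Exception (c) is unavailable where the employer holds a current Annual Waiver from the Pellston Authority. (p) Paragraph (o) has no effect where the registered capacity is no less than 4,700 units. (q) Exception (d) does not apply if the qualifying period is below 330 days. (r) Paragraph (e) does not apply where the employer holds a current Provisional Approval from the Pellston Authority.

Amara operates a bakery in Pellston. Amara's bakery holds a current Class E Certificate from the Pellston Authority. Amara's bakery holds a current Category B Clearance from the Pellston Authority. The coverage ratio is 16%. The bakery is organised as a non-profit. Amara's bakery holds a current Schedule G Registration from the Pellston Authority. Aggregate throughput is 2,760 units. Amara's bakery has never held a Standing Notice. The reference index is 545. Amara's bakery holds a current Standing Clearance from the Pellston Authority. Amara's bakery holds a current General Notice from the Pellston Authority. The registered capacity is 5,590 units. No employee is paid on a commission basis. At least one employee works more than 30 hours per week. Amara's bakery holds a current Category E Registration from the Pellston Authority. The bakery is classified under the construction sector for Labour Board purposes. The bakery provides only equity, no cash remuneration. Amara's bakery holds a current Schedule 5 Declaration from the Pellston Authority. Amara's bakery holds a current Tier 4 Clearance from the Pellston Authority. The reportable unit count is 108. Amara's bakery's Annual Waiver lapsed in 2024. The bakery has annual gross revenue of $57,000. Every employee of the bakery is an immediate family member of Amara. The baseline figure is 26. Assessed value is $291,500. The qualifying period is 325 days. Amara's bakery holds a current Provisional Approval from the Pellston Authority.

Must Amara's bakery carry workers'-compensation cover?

Exception (a): the coverage ratio is 16%, less than the 17% limit; annual gross revenue is $57,000, below the $69,000 limit; a current General Notice is held — every condition holds. But applying paragraph (f): (f) applies — a current Standing Clearance is held. So (a) is unavailable.
Exception (b) is satisfied on its face — a current Category E Registration is held; the reference index is 545, less than the 564 limit; no employee is paid on commission. Applying paragraphs (g)–(n): (g) would limit (b) — a current Tier 4 Clearance is held — but (h) sets (g) aside: (h) operates against (g): assessed value is $291,500, under the $342,000 limit. (i) applies (the bakery is classified under the construction sector), but is displaced by (j): (j) operates against (i): a current Schedule G Registration is held. (k) would limit (j) — aggregate throughput is 2,760 units, below the 3,030 units limit — but (l) sets (k) aside: (l) operates against (k): a current Class E Certificate is held. (m) would limit (l) — the reportable unit count is 108, less than the 119 limit — but (n) sets (m) aside: (n) operates — at least one employee exceeds 30 hours/week. Exception (b) stands.
Exception (c) requires that the employer holds a current Standing Notice from the Pellston Authority; but the Standing Notice is not current, so (c) is unavailable.
All of (d)'s requirements are met (remuneration is equity-only; every employee is an immediate family member). However, paragraph (q) must be considered: (q) operates against (d): the qualifying period is 325 days, below the 330 days limit. (d) is therefore removed.
Exception (e) is satisfied on its face — the baseline figure is 26, below the 27 limit; a current Category B Clearance is held. But applying paragraph (r): (r) applies — a current Provisional Approval is held. Exception (e) does not apply.

No — exception (b) applies; Amara's bakery is not required to carry workers'-compensation cover.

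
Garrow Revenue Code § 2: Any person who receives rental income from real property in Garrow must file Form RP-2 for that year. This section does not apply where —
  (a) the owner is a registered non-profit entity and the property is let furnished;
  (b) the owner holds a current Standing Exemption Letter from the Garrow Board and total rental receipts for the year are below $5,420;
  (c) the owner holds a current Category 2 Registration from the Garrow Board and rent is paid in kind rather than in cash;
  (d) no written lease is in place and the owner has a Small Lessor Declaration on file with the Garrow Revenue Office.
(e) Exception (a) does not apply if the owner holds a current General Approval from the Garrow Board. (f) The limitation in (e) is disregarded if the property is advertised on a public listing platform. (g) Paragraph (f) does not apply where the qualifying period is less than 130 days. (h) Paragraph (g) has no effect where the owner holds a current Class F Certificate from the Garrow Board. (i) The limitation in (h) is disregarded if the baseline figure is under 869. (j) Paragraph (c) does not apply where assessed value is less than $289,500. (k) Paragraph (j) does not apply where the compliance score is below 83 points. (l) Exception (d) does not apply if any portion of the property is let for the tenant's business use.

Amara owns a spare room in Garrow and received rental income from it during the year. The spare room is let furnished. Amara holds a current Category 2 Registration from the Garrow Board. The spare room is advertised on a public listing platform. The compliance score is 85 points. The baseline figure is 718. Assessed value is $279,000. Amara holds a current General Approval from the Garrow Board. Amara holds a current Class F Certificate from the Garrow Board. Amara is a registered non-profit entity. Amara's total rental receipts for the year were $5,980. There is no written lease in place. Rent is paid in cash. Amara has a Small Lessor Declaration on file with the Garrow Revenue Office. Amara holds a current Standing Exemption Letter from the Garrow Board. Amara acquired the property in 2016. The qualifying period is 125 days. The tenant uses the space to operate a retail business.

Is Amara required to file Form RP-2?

Exception (a) is satisfied on its face — Amara is a registered non-profit; the property is let furnished. Turning to paragraphs (e)–(i): (e) operates against (a): a current General Approval is held. (f) applies (the property is publicly advertised), but is itself disapplied by (g): (g) applies — the qualifying period is 125 days, less than the 130 days limit. (h) operates (a current Class F Certificate is held), but is overridden by (i): (i) operates — the baseline figure is 718, under the 869 limit. Exception (a) does not apply.
Exception (b) requires that total rental receipts for the year are below $5,420; but total rental receipts for the year are $5,980, not below $5,420, so (b) is unavailable.
Exception (c) does not apply: rent is paid in cash.
All of (d)'s requirements are met (there is no written lease; a Small Lessor Declaration is on file). But applying paragraph (l): (l) operates against (d): the space is let for business use. (d) is therefore removed.
Every exception is unavailable, so the rule governs.

Yes — Amara must file Form RP-2.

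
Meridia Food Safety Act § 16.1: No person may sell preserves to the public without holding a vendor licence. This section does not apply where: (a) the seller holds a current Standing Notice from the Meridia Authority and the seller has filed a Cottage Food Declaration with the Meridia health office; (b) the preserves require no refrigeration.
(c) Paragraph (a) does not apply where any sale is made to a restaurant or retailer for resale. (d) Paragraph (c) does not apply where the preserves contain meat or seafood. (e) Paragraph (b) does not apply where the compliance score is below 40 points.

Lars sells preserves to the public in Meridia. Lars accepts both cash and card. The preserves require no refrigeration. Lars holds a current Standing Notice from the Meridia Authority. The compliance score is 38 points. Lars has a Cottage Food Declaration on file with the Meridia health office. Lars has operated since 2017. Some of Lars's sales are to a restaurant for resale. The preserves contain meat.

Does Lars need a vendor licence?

No — exception (a) applies; Lars is not required to hold a vendor licence.

Exception (a) is satisfied on its face — a current Standing Notice is held; a Cottage Food Declaration is on file. Under paragraphs (c)–(d): (c) is triggered (some sales are to a restaurant for resale), but is set aside by (d): (d) is triggered — the preserves contain meat. So (a) applies.
Exception (b) is satisfied on its face — the preserves are shelf-stable. Turning to paragraph (e): (e) applies — the compliance score is 38 points, below the 40 points limit. Exception (b) does not apply.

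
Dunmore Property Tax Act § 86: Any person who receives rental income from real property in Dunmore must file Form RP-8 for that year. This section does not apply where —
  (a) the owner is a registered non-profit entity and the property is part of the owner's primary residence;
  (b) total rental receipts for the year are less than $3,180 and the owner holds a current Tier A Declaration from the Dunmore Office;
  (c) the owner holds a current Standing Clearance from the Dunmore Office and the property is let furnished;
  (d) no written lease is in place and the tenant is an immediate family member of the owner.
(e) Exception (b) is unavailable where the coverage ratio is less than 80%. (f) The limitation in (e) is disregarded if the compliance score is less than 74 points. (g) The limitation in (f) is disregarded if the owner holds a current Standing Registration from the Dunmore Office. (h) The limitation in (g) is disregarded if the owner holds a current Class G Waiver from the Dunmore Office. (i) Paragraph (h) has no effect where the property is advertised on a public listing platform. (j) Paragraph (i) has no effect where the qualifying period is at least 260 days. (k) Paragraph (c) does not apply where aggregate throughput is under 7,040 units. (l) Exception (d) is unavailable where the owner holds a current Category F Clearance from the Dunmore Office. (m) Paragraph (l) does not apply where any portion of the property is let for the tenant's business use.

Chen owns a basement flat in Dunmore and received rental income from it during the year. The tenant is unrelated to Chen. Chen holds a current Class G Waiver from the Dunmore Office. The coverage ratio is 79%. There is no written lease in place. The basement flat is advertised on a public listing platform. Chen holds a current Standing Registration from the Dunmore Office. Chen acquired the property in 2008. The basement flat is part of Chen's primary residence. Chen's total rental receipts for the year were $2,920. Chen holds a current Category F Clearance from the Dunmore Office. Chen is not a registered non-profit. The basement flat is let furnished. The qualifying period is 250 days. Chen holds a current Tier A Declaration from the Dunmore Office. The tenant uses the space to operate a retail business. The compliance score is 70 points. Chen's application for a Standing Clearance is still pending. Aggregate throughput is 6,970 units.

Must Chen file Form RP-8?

Yes — Chen must file Form RP-8.

Exception (a) requires that the owner is a registered non-profit entity; but Chen is not a registered non-profit, so (a) is unavailable.
Exception (b): total rental receipts for the year are $2,920, less than the $3,180 limit; a current Tier A Declaration is held — every condition holds. But applying paragraphs (e)–(j): (e) operates — the coverage ratio is 79%, less than the 80% limit. (f) operates (the compliance score is 70 points, less than the 74 points limit), but yields to (g): (g) is triggered — a current Standing Registration is held. (h) would limit (g) — a current Class G Waiver is held — but (i) sets (h) aside: (i) is engaged — the property is publicly advertised. (j), which would lift (i), is not triggered — the qualifying period is 250 days, short of 260 days. So (b) is unavailable.
Exception (c) does not apply: there is no Standing Clearance in force.
Exception (d) requires that the tenant is an immediate family member of the owner; but the tenant is unrelated to the owner, so (d) is unavailable.
None of the exceptions is available; § 86 applies in full.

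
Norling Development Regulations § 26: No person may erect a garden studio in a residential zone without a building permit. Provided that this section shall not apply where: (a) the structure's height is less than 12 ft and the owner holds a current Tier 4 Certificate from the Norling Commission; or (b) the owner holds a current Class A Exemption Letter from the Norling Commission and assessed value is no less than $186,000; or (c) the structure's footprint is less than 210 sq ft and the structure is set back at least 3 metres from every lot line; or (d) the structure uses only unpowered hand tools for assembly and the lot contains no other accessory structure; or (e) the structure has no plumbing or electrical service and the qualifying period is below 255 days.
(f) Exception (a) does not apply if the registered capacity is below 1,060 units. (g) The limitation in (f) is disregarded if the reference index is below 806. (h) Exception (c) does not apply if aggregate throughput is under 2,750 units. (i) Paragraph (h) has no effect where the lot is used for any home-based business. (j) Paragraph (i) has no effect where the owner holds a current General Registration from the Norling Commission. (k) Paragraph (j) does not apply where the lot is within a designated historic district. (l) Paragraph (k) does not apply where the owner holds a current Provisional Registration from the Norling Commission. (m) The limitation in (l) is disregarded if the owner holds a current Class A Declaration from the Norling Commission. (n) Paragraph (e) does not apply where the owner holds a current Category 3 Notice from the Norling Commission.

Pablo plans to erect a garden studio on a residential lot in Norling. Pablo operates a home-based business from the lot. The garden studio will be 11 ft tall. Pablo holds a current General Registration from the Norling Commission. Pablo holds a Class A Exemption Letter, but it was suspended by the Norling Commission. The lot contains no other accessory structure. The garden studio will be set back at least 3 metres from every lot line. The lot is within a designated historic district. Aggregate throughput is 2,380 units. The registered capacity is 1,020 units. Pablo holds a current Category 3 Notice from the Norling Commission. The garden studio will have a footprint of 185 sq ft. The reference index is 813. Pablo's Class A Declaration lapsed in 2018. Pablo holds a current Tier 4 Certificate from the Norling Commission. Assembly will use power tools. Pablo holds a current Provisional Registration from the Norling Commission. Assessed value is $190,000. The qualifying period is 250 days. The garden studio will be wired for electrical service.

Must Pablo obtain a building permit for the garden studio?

Yes — Pablo must obtain a building permit.

Exception (a)'s conditions are all satisfied: the structure's height is 11 ft, less than the 12 ft limit; a current Tier 4 Certificate is held. Turning to paragraphs (f)–(g): (f) operates — the registered capacity is 1,020 units, below the 1,060 units limit. (g) does not operate here (the reference index is 813, not below 806), so (f) stands. Exception (a) does not apply.
Exception (b) does not apply: there is no Class A Exemption Letter in force.
All of (c)'s requirements are met (the structure's footprint is 185 sq ft, less than the 210 sq ft limit; the setback is at least 3 m on every side). Turning to paragraphs (h)–(m): (h) applies — aggregate throughput is 2,380 units, under the 2,750 units limit. (i) would limit (h) — a home-based business operates on the lot — but (j) sets (i) aside: (j) operates against (i): a current General Registration is held. (k) applies (the lot is in a historic district), but is itself disapplied by (l): (l) operates against (k): a current Provisional Registration is held. (m), which would lift (l), does not operate here — the Class A Declaration is not current. Exception (c) does not apply.
Exception (d) does not apply: assembly uses power tools.
Exception (e) requires that the structure has no plumbing or electrical service; but electrical service is planned, so (e) is unavailable.
None of the exceptions is available; § 26 applies in full.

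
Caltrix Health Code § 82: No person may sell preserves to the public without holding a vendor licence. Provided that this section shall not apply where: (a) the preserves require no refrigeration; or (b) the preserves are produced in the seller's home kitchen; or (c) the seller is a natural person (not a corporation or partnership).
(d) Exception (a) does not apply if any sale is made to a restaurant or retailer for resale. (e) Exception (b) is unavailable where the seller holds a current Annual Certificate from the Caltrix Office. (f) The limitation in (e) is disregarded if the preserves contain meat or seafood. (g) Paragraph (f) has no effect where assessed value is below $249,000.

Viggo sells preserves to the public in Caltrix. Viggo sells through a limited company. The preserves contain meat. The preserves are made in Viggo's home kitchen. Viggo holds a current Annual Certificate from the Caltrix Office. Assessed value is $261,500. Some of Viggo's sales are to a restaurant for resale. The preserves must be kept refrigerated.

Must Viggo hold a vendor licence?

Exception (a) does not apply: the preserves require refrigeration.
Exception (b)'s conditions are all satisfied: the preserves are home-kitchen produced. Considering the limiting provisions: (e) would limit (b) — a current Annual Certificate is held — but (f) sets (e) aside: (f) is triggered — the preserves contain meat. (g) does not operate here (assessed value is $261,500, not below $249,000), so (f) stands. So (b) applies.
Exception (c) requires that the seller is a natural person (not a corporation or partnership); but the seller operates through a limited company, so (c) is unavailable.

No — exception (b) applies; Viggo is not required to hold a vendor licence.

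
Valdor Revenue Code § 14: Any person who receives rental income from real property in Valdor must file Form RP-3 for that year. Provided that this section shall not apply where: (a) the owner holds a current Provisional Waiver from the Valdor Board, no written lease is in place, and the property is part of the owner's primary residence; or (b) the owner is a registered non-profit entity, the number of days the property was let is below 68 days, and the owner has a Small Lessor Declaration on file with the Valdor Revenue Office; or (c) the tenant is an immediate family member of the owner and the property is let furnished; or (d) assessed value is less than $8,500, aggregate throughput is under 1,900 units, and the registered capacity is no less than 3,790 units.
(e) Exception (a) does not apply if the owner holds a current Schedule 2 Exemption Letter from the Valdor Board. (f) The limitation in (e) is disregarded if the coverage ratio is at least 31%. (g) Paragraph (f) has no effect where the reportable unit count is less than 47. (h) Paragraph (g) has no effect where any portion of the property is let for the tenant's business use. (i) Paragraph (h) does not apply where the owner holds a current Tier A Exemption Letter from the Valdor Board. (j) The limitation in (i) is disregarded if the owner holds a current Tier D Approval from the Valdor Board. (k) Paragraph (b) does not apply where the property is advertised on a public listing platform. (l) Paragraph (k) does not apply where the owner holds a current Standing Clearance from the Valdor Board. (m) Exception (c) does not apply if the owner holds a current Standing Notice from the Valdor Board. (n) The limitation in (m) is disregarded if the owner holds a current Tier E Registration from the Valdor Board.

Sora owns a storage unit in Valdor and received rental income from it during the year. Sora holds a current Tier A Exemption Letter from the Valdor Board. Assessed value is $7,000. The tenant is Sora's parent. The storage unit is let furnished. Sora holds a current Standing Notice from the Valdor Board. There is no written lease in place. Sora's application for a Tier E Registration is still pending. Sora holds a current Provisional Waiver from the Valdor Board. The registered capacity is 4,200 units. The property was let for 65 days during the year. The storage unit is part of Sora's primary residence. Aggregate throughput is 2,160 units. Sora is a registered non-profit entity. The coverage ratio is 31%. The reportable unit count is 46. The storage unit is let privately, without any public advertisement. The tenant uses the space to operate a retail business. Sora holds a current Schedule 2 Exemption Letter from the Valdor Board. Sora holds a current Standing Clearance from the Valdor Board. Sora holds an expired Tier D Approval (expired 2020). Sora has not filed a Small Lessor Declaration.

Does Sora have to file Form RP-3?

Exception (a): a current Provisional Waiver is held; there is no written lease; the storage unit is part of the primary residence — every condition holds. However, paragraphs (e)–(j) must be considered: (e) operates against (a): a current Schedule 2 Exemption Letter is held. (f) would limit (e) — the coverage ratio is 31%, meeting the 31% threshold — but (g) sets (f) aside: (g) operates against (f): the reportable unit count is 46, less than the 47 limit. (h) is engaged (the space is let for business use), but is itself disapplied by (i): (i) is engaged — a current Tier A Exemption Letter is held. (j), which would lift (i), is not engaged — there is no Tier D Approval in force. So (a) is unavailable.
Exception (b) fails — no Small Lessor Declaration is on file.
All of (c)'s requirements are met (the tenant is an immediate family member; the property is let furnished). However, paragraphs (m)–(n) must be considered: (m) operates against (c): a current Standing Notice is held. (n) is inapplicable (there is no Tier E Registration in force), so (m) stands. (c) is therefore removed.
Exception (d) fails — aggregate throughput is 2,160 units, not under 1,900 units.
No exception is made out. Sora falls within the general rule.

Yes — Sora must file Form RP-3.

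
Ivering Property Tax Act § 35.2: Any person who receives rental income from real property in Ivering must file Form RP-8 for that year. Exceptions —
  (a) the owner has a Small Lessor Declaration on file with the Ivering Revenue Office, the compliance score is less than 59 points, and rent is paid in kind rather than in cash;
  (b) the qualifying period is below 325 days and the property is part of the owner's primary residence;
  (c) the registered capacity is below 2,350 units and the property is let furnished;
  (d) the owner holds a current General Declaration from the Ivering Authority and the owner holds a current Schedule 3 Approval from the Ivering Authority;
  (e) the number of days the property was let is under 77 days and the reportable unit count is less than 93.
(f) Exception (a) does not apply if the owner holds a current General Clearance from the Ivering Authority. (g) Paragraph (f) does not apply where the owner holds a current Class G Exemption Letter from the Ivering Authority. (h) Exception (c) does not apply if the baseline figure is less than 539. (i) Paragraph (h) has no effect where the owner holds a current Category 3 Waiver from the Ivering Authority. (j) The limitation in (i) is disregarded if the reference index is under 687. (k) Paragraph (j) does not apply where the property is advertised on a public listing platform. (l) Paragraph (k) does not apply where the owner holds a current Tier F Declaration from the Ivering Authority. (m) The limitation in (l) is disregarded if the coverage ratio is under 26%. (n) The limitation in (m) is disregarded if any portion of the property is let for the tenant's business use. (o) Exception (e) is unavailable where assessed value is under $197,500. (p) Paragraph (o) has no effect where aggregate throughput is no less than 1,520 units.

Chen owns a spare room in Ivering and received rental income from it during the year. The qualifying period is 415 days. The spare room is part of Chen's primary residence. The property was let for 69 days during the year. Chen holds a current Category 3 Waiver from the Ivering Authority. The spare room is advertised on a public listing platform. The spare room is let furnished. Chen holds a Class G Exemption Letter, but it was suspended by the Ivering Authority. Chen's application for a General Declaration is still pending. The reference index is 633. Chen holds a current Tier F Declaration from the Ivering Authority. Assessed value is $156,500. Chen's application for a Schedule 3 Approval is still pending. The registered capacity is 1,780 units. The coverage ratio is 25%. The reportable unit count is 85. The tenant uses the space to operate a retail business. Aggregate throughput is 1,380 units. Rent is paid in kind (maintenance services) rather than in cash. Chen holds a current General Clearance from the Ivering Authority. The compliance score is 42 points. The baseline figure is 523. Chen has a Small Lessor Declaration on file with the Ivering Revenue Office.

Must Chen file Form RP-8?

Yes — Chen must file Form RP-8.

Exception (a): a Small Lessor Declaration is on file; the compliance score is 42 points, less than the 59 points limit; rent is paid in kind — every condition holds. But: (f) operates against (a): a current General Clearance is held. (g) is not engaged (no current Class G Exemption Letter is held), so (f) stands. Exception (a) does not apply.
Exception (b) requires that the qualifying period is below 325 days; but the qualifying period is 415 days, not below 325 days, so (b) is unavailable.
All of (c)'s requirements are met (the registered capacity is 1,780 units, below the 2,350 units limit; the property is let furnished). But: (h) applies — the baseline figure is 523, less than the 539 limit. (i) would limit (h) — a current Category 3 Waiver is held — but (j) sets (i) aside: (j) operates against (i): the reference index is 633, under the 687 limit. (k) would limit (j) — the property is publicly advertised — but (l) sets (k) aside: (l) operates — a current Tier F Declaration is held. (m) operates (the coverage ratio is 25%, under the 26% limit), but is set aside by (n): (n) operates against (m): the space is let for business use. So (c) is unavailable.
Exception (d) requires that the owner holds a current General Declaration from the Ivering Authority; but no current General Declaration is held, so (d) is unavailable.
Exception (e) is satisfied on its face — the number of days the property was let is 69 days, under the 77 days limit; the reportable unit count is 85, less than the 93 limit. But: (o) operates — assessed value is $156,500, under the $197,500 limit. (p) is not engaged (aggregate throughput is 1,380 units, short of 1,520 units), so (o) stands. Exception (e) does not apply.
No exception is made out. Chen falls within the general rule.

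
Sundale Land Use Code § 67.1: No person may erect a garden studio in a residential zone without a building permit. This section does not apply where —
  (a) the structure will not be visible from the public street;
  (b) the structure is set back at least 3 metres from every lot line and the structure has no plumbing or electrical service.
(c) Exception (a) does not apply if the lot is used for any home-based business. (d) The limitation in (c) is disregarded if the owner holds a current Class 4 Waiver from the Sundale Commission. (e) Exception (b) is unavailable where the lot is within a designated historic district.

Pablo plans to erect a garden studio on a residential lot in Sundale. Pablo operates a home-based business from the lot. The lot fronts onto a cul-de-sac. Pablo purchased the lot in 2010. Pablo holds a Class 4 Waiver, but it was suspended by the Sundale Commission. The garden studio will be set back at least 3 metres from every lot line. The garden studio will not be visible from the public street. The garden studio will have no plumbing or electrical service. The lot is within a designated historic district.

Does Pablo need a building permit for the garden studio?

Yes — Pablo must obtain a building permit.

Exception (a) is satisfied on its face — the structure will not be visible from the street. But applying paragraphs (c)–(d): (c) operates against (a): a home-based business operates on the lot. (d), which would lift (c), is inapplicable — the Class 4 Waiver is not current. (a) is therefore removed.
Exception (b)'s conditions are all satisfied: the setback is at least 3 m on every side; there is no plumbing or electrical service. But applying paragraph (e): (e) operates against (b): the lot is in a historic district. Exception (b) does not apply.
None of the exceptions is available; § 67.1 applies in full.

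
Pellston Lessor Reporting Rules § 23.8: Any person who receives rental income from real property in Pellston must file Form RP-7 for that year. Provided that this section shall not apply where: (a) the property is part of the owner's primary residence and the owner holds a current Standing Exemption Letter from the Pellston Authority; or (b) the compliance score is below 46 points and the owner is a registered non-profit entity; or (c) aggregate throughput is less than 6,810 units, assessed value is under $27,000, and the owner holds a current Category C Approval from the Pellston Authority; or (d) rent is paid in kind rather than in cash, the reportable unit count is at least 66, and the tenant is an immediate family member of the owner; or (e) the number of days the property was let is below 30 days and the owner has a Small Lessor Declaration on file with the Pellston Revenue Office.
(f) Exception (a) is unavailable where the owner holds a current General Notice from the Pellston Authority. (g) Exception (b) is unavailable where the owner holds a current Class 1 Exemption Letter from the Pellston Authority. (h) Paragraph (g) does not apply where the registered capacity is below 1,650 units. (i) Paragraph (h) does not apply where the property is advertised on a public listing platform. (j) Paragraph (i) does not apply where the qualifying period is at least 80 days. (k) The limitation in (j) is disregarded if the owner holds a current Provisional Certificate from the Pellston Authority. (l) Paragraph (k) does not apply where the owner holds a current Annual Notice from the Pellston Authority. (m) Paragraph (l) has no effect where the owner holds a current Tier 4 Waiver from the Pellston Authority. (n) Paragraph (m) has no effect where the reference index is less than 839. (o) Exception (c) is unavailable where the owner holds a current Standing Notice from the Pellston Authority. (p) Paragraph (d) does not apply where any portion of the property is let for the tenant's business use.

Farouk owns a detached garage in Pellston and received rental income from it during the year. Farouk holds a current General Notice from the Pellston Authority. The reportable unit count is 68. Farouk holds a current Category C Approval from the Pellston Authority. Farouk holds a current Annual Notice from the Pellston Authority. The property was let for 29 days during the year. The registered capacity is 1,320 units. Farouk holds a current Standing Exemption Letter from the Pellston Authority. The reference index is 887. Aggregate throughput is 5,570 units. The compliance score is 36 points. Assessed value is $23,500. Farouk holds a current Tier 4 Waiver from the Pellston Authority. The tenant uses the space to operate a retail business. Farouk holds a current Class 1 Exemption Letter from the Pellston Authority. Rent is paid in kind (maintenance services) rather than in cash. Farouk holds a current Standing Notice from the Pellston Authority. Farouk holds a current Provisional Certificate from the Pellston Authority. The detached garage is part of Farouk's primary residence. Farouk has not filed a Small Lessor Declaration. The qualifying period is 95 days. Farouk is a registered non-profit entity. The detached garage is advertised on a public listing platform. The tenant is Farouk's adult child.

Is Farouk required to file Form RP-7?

Yes — Farouk must file Form RP-7.

Exception (a): the detached garage is part of the primary residence; a current Standing Exemption Letter is held — every condition holds. But applying paragraph (f): (f) applies — a current General Notice is held. (a) is therefore removed.
All of (b)'s requirements are met (the compliance score is 36 points, below the 46 points limit; Farouk is a registered non-profit). But applying paragraphs (g)–(n): (g) operates against (b): a current Class 1 Exemption Letter is held. (h) operates (the registered capacity is 1,320 units, below the 1,650 units limit), but is itself disapplied by (i): (i) operates against (h): the property is publicly advertised. (j) is triggered (the qualifying period is 95 days, meeting the 80 days threshold), but is itself disapplied by (k): (k) operates against (j): a current Provisional Certificate is held. (l) would limit (k) — a current Annual Notice is held — but (m) sets (l) aside: (m) operates against (l): a current Tier 4 Waiver is held. (n), which would lift (m), is inapplicable — the reference index is 887, not less than 839. Exception (b) does not apply.
Exception (c): aggregate throughput is 5,570 units, less than the 6,810 units limit; assessed value is $23,500, under the $27,000 limit; a current Category C Approval is held — every condition holds. However, paragraph (o) must be considered: (o) is triggered — a current Standing Notice is held. So (c) is unavailable.
Exception (d): rent is paid in kind; the reportable unit count is 68, meeting the 66 threshold; the tenant is an immediate family member — every condition holds. But applying paragraph (p): (p) operates — the space is let for business use. (d) is therefore removed.
Exception (e) does not apply: no Small Lessor Declaration is on file.
None of the exceptions is available; § 23.8 applies in full.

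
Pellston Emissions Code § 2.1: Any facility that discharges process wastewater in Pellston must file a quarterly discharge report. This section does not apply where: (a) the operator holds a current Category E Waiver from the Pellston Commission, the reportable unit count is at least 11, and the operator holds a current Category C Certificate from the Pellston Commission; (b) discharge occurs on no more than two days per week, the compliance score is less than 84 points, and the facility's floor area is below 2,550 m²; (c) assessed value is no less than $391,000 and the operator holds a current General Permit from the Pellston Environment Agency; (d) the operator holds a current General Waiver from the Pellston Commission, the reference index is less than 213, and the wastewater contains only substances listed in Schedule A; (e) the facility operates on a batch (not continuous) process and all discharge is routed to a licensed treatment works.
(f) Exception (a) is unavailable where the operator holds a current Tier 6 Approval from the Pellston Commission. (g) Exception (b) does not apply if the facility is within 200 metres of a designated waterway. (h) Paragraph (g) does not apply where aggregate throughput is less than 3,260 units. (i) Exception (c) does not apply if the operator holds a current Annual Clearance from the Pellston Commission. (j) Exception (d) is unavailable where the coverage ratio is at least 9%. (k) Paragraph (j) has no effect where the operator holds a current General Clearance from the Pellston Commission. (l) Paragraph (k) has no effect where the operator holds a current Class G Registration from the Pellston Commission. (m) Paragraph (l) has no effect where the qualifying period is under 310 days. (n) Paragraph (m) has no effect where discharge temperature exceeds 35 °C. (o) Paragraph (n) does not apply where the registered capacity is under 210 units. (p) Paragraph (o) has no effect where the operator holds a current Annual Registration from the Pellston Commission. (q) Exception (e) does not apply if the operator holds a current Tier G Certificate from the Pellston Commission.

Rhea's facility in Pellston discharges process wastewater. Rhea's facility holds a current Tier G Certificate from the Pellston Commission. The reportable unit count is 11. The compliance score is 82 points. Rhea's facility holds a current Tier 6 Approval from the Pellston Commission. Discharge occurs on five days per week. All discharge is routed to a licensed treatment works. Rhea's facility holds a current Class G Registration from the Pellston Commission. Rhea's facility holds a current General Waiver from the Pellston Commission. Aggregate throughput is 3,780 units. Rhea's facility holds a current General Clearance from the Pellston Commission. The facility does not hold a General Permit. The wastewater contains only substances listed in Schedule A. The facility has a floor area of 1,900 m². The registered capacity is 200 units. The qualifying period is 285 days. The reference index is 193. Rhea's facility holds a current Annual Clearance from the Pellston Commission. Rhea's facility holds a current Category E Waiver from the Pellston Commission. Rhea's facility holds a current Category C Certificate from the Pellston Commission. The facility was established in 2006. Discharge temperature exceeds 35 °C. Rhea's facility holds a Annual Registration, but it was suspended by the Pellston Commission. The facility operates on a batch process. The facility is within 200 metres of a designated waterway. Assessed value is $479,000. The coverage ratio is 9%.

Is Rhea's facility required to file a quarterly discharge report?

Exception (a) is satisfied on its face — a current Category E Waiver is held; the reportable unit count is 11, meeting the 11 threshold; a current Category C Certificate is held. But applying paragraph (f): (f) operates — a current Tier 6 Approval is held. (a) is therefore removed.
Exception (b) fails — discharge occurs on five days per week.
Exception (c) does not apply: no General Permit is held.
Exception (d): a current General Waiver is held; the reference index is 193, less than the 213 limit; the wastewater is Schedule-A-only — every condition holds. As to paragraphs (j)–(p): (j) would limit (d) — the coverage ratio is 9%, meeting the 9% threshold — but (k) sets (j) aside: (k) operates against (j): a current General Clearance is held. (l) would limit (k) — a current Class G Registration is held — but (m) sets (l) aside: (m) is triggered — the qualifying period is 285 days, under the 310 days limit. (n) is engaged (discharge temperature exceeds 35 °C), but yields to (o): (o) is triggered — the registered capacity is 200 units, under the 210 units limit. (p), which would lift (o), is not triggered — the Annual Registration is not current. So (d) applies.
All of (e)'s requirements are met (the facility operates on a batch process; discharge is routed to a licensed treatment works). But applying paragraph (q): (q) operates — a current Tier G Certificate is held. So (e) is unavailable.

No — exception (d) applies; Rhea's facility is not required to file a quarterly discharge report.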